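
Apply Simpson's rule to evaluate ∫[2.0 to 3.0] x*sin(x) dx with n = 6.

f(x) = x*sin(x)
a = 2.0, b = 3.0, n = 6
h = (b - a)/n = 0.166667

Simpson's rule: (h/3)[f(x₀) + 4f(x₁) + 2f(x₂) + ... + f(xₙ)]

x_0 = 2.0000, f(x_0) = 1.818595, coefficient = 1
x_1 = 2.1667, f(x_1) = 1.793264, coefficient = 4
x_2 = 2.3333, f(x_2) = 1.687200, coefficient = 2
x_3 = 2.5000, f(x_3) = 1.496180, coefficient = 4
x_4 = 2.6667, f(x_4) = 1.219394, coefficient = 2
x_5 = 2.8333, f(x_5) = 0.859635, coefficient = 4
x_6 = 3.0000, f(x_6) = 0.423360, coefficient = 1

I ≈ (0.166667/3) × 24.651459 = 1.369526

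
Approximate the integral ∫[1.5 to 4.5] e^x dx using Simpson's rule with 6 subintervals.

f(x) = e^x
a = 1.5, b = 4.5, n = 6
h = (b - a)/n = 0.500000

Simpson's rule: (h/3)[f(x₀) + 4f(x₁) + 2f(x₂) + ... + f(xₙ)]

x_0 = 1.5000, f(x_0) = 4.481689, coefficient = 1
x_1 = 2.0000, f(x_1) = 7.389056, coefficient = 4
x_2 = 2.5000, f(x_2) = 12.182494, coefficient = 2
x_3 = 3.0000, f(x_3) = 20.085537, coefficient = 4
x_4 = 3.5000, f(x_4) = 33.115452, coefficient = 2
x_5 = 4.0000, f(x_5) = 54.598150, coefficient = 4
x_6 = 4.5000, f(x_6) = 90.017131, coefficient = 1

I ≈ (0.500000/3) × 513.385684 = 85.564281
Exact value: 85.535442
Error: 0.028839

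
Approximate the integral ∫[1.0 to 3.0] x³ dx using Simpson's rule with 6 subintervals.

f(x) = x³
a = 1.0, b = 3.0, n = 6
h = (b - a)/n = 0.333333

Simpson's rule: (h/3)[f(x₀) + 4f(x₁) + 2f(x₂) + ... + f(xₙ)]

x_0 = 1.0000, f(x_0) = 1.000000, coefficient = 1
x_1 = 1.3333, f(x_1) = 2.370370, coefficient = 4
x_2 = 1.6667, f(x_2) = 4.629630, coefficient = 2
x_3 = 2.0000, f(x_3) = 8.000000, coefficient = 4
x_4 = 2.3333, f(x_4) = 12.703704, coefficient = 2
x_5 = 2.6667, f(x_5) = 18.962963, coefficient = 4
x_6 = 3.0000, f(x_6) = 27.000000, coefficient = 1

I ≈ (0.333333/3) × 180.000000 = 20.000000
Exact value: 20.000000
Error: 0.000000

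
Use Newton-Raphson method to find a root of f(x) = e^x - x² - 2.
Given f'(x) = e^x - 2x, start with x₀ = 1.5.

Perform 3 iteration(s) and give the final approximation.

f(x) = e^x - x² - 2
f'(x) = e^x - 2x
x₀ = 1.5

Newton-Raphson formula: x_{n+1} = x_n - f(x_n)/f'(x_n)

Iteration 1:
  f(1.500000) = 0.231689
  f'(1.500000) = 1.481689
  x_1 = 1.500000 - 0.231689/1.481689 = 1.343632
Iteration 2:
  f(1.343632) = 0.027592
  f'(1.343632) = 1.145675
  x_2 = 1.343632 - 0.027592/1.145675 = 1.319548
Iteration 3:
  f(1.319548) = 0.000523
  f'(1.319548) = 1.102634
  x_3 = 1.319548 - 0.000523/1.102634 = 1.319074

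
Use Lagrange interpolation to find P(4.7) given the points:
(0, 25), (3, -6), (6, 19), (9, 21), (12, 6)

Lagrange interpolation formula:
P(x) = Σ yᵢ × Lᵢ(x)
where Lᵢ(x) = Π_{j≠i} (x - xⱼ)/(xᵢ - xⱼ)

L_0(4.7) = (4.7 - 3)/(0 - 3) × (4.7 - 6)/(0 - 6) × (4.7 - 9)/(0 - 9) × (4.7 - 12)/(0 - 12) = -0.035685
L_1(4.7) = (4.7 - 0)/(3 - 0) × (4.7 - 6)/(3 - 6) × (4.7 - 9)/(3 - 9) × (4.7 - 12)/(3 - 12) = 0.394636
L_2(4.7) = (4.7 - 0)/(6 - 0) × (4.7 - 3)/(6 - 3) × (4.7 - 9)/(6 - 9) × (4.7 - 12)/(6 - 12) = 0.774093
L_3(4.7) = (4.7 - 0)/(9 - 0) × (4.7 - 3)/(9 - 3) × (4.7 - 6)/(9 - 6) × (4.7 - 12)/(9 - 12) = -0.156019
L_4(4.7) = (4.7 - 0)/(12 - 0) × (4.7 - 3)/(12 - 3) × (4.7 - 6)/(12 - 6) × (4.7 - 9)/(12 - 9) = 0.022975

P(4.7) = 25×L_0(4.7) + (-6)×L_1(4.7) + 19×L_2(4.7) + 21×L_3(4.7) + 6×L_4(4.7)
P(4.7) = 8.309282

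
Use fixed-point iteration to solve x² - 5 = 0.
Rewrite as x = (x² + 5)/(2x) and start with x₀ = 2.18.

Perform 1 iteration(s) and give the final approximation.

Equation: x² - 5 = 0
Fixed-point form: x = (x² + 5)/(2x)
x₀ = 2.18

x_1 = g(2.180000) = 2.236789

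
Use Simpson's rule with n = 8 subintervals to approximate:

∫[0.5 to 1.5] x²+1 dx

f(x) = x²+1
a = 0.5, b = 1.5, n = 8
h = (b - a)/n = 0.125000

Simpson's rule: (h/3)[f(x₀) + 4f(x₁) + 2f(x₂) + ... + f(xₙ)]

x_0 = 0.5000, f(x_0) = 1.250000, coefficient = 1
x_1 = 0.6250, f(x_1) = 1.390625, coefficient = 4
x_2 = 0.7500, f(x_2) = 1.562500, coefficient = 2
x_3 = 0.8750, f(x_3) = 1.765625, coefficient = 4
x_4 = 1.0000, f(x_4) = 2.000000, coefficient = 2
x_5 = 1.1250, f(x_5) = 2.265625, coefficient = 4
x_6 = 1.2500, f(x_6) = 2.562500, coefficient = 2
x_7 = 1.3750, f(x_7) = 2.890625, coefficient = 4
x_8 = 1.5000, f(x_8) = 3.250000, coefficient = 1

I ≈ (0.125000/3) × 50.000000 = 2.083333
Exact value: 2.083333
Error: 0.000000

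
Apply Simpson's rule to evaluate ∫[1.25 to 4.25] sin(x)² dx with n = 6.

f(x) = sin(x)²
a = 1.25, b = 4.25, n = 6
h = (b - a)/n = 0.500000

Simpson's rule: (h/3)[f(x₀) + 4f(x₁) + 2f(x₂) + ... + f(xₙ)]

x_0 = 1.2500, f(x_0) = 0.900572, coefficient = 1
x_1 = 1.7500, f(x_1) = 0.968228, coefficient = 4
x_2 = 2.2500, f(x_2) = 0.605398, coefficient = 2
x_3 = 2.7500, f(x_3) = 0.145665, coefficient = 4
x_4 = 3.2500, f(x_4) = 0.011706, coefficient = 2
x_5 = 3.7500, f(x_5) = 0.326682, coefficient = 4
x_6 = 4.2500, f(x_6) = 0.801006, coefficient = 1

I ≈ (0.500000/3) × 8.698089 = 1.449682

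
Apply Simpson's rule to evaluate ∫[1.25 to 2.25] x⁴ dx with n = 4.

f(x) = x⁴
a = 1.25, b = 2.25, n = 4
h = (b - a)/n = 0.250000

Simpson's rule: (h/3)[f(x₀) + 4f(x₁) + 2f(x₂) + ... + f(xₙ)]

x_0 = 1.2500, f(x_0) = 2.441406, coefficient = 1
x_1 = 1.5000, f(x_1) = 5.062500, coefficient = 4
x_2 = 1.7500, f(x_2) = 9.378906, coefficient = 2
x_3 = 2.0000, f(x_3) = 16.000000, coefficient = 4
x_4 = 2.2500, f(x_4) = 25.628906, coefficient = 1

I ≈ (0.250000/3) × 131.078125 = 10.923177
Exact value: 10.922656
Error: 0.000521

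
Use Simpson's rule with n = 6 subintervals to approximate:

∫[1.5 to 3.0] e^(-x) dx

f(x) = e^(-x)
a = 1.5, b = 3.0, n = 6
h = (b - a)/n = 0.250000

Simpson's rule: (h/3)[f(x₀) + 4f(x₁) + 2f(x₂) + ... + f(xₙ)]

x_0 = 1.5000, f(x_0) = 0.223130, coefficient = 1
x_1 = 1.7500, f(x_1) = 0.173774, coefficient = 4
x_2 = 2.0000, f(x_2) = 0.135335, coefficient = 2
x_3 = 2.2500, f(x_3) = 0.105399, coefficient = 4
x_4 = 2.5000, f(x_4) = 0.082085, coefficient = 2
x_5 = 2.7500, f(x_5) = 0.063928, coefficient = 4
x_6 = 3.0000, f(x_6) = 0.049787, coefficient = 1

I ≈ (0.250000/3) × 2.080162 = 0.173347
Exact value: 0.173343
Error: 0.000004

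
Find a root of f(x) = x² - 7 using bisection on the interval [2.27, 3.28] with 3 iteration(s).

f(x) = x² - 7
Initial interval: [2.27, 3.28]

Iteration 1:
  c_1 = (2.270000 + 3.280000)/2 = 2.775000
  f(c_1) = f(2.775000) = 0.700625
  f(a) × f(c) < 0, new interval: [2.270000, 2.775000]
Iteration 2:
  c_2 = (2.270000 + 2.775000)/2 = 2.522500
  f(c_2) = f(2.522500) = -0.636994
  f(a) × f(c) ≥ 0, new interval: [2.522500, 2.775000]
Iteration 3:
  c_3 = (2.522500 + 2.775000)/2 = 2.648750
  f(c_3) = f(2.648750) = 0.015877
  f(a) × f(c) < 0, new interval: [2.522500, 2.648750]

After 3 iteration(s), the approximation is c_3 = 2.648750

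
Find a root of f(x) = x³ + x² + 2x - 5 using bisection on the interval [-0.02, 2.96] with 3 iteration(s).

f(x) = x³ + x² + 2x - 5
Initial interval: [-0.02, 2.96]

Iteration 1:
  c_1 = (-0.020000 + 2.960000)/2 = 1.470000
  f(c_1) = f(1.470000) = 3.277423
  f(a) × f(c) < 0, new interval: [-0.020000, 1.470000]
Iteration 2:
  c_2 = (-0.020000 + 1.470000)/2 = 0.725000
  f(c_2) = f(0.725000) = -2.643297
  f(a) × f(c) ≥ 0, new interval: [0.725000, 1.470000]
Iteration 3:
  c_3 = (0.725000 + 1.470000)/2 = 1.097500
  f(c_3) = f(1.097500) = -0.278548
  f(a) × f(c) ≥ 0, new interval: [1.097500, 1.470000]

After 3 iteration(s), the approximation is c_3 = 1.097500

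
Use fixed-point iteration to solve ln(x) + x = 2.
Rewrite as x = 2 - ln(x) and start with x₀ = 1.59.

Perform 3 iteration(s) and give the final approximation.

Equation: ln(x) + x = 2
Fixed-point form: x = 2 - ln(x)
x₀ = 1.59

x_1 = g(1.590000) = 1.536266
x_2 = g(1.536266) = 1.570645
x_3 = g(1.570645) = 1.548514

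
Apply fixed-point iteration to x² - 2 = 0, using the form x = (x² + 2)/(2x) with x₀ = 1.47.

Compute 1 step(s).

Equation: x² - 2 = 0
Fixed-point form: x = (x² + 2)/(2x)
x₀ = 1.47

x_1 = g(1.470000) = 1.415272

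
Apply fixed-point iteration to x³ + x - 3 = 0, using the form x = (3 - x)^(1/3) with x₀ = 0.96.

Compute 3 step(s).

Equation: x³ + x - 3 = 0
Fixed-point form: x = (3 - x)^(1/3)
x₀ = 0.96

x_1 = g(0.960000) = 1.268265
x_2 = g(1.268265) = 1.200864
x_3 = g(1.200864) = 1.216246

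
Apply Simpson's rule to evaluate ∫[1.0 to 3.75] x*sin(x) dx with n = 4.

f(x) = x*sin(x)
a = 1.0, b = 3.75, n = 4
h = (b - a)/n = 0.687500

Simpson's rule: (h/3)[f(x₀) + 4f(x₁) + 2f(x₂) + ... + f(xₙ)]

x_0 = 1.0000, f(x_0) = 0.841471, coefficient = 1
x_1 = 1.6875, f(x_1) = 1.676021, coefficient = 4
x_2 = 2.3750, f(x_2) = 1.647502, coefficient = 2
x_3 = 3.0625, f(x_3) = 0.241969, coefficient = 4
x_4 = 3.7500, f(x_4) = -2.143355, coefficient = 1

I ≈ (0.687500/3) × 9.665081 = 2.214914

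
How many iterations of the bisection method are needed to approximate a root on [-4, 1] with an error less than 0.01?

We need (b-a)/2^n ≤ 0.01
(1 - (-4))/2^n ≤ 0.01
5/2^n ≤ 0.01
2^n ≥ 500
n ≥ log₂(500) = 8.97
n ≥ 9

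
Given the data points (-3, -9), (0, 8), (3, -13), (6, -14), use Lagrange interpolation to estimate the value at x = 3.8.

Lagrange interpolation formula:
P(x) = Σ yᵢ × Lᵢ(x)
where Lᵢ(x) = Π_{j≠i} (x - xⱼ)/(xᵢ - xⱼ)

L_0(3.8) = (3.8 - 0)/(-3 - 0) × (3.8 - 3)/(-3 - 3) × (3.8 - 6)/(-3 - 6) = 0.041284
L_1(3.8) = (3.8 - (-3))/(0 - (-3)) × (3.8 - 3)/(0 - 3) × (3.8 - 6)/(0 - 6) = -0.221630
L_2(3.8) = (3.8 - (-3))/(3 - (-3)) × (3.8 - 0)/(3 - 0) × (3.8 - 6)/(3 - 6) = 1.052741
L_3(3.8) = (3.8 - (-3))/(6 - (-3)) × (3.8 - 0)/(6 - 0) × (3.8 - 3)/(6 - 3) = 0.127605

P(3.8) = (-9)×L_0(3.8) + 8×L_1(3.8) + (-13)×L_2(3.8) + (-14)×L_3(3.8)
P(3.8) = -17.616691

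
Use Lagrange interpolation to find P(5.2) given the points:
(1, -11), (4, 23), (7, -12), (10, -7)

Lagrange interpolation formula:
P(x) = Σ yᵢ × Lᵢ(x)
where Lᵢ(x) = Π_{j≠i} (x - xⱼ)/(xᵢ - xⱼ)

L_0(5.2) = (5.2 - 4)/(1 - 4) × (5.2 - 7)/(1 - 7) × (5.2 - 10)/(1 - 10) = -0.064000
L_1(5.2) = (5.2 - 1)/(4 - 1) × (5.2 - 7)/(4 - 7) × (5.2 - 10)/(4 - 10) = 0.672000
L_2(5.2) = (5.2 - 1)/(7 - 1) × (5.2 - 4)/(7 - 4) × (5.2 - 10)/(7 - 10) = 0.448000
L_3(5.2) = (5.2 - 1)/(10 - 1) × (5.2 - 4)/(10 - 4) × (5.2 - 7)/(10 - 7) = -0.056000

P(5.2) = (-11)×L_0(5.2) + 23×L_1(5.2) + (-12)×L_2(5.2) + (-7)×L_3(5.2)
P(5.2) = 11.176000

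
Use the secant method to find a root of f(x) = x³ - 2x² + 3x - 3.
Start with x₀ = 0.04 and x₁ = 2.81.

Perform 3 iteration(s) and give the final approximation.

f(x) = x³ - 2x² + 3x - 3
x₀ = 0.04, x₁ = 2.81

Secant formula: x_{n+1} = x_n - f(x_n)(x_n - x_{n-1})/(f(x_n) - f(x_{n-1}))

Iteration 1:
  f(0.040000) = -2.883136
  f(2.810000) = 11.825841
  x_2 = 2.810000 - 11.825841×(2.810000 - 0.040000)/(11.825841 - (-2.883136))
       = 0.582953
Iteration 2:
  f(2.810000) = 11.825841
  f(0.582953) = -1.732702
  x_3 = 0.582953 - (-1.732702)×(0.582953 - 2.810000)/(-1.732702 - 11.825841)
       = 0.867557
Iteration 3:
  f(0.582953) = -1.732702
  f(0.867557) = -1.249669
  x_4 = 0.867557 - (-1.249669)×(0.867557 - 0.582953)/(-1.249669 - (-1.732702))
       = 1.603862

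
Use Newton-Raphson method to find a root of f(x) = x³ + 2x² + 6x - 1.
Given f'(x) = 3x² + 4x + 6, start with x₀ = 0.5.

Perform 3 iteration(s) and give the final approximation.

f(x) = x³ + 2x² + 6x - 1
f'(x) = 3x² + 4x + 6
x₀ = 0.5

Newton-Raphson formula: x_{n+1} = x_n - f(x_n)/f'(x_n)

Iteration 1:
  f(0.500000) = 2.625000
  f'(0.500000) = 8.750000
  x_1 = 0.500000 - 2.625000/8.750000 = 0.200000
Iteration 2:
  f(0.200000) = 0.288000
  f'(0.200000) = 6.920000
  x_2 = 0.200000 - 0.288000/6.920000 = 0.158382
Iteration 3:
  f(0.158382) = 0.004431
  f'(0.158382) = 6.708780
  x_3 = 0.158382 - 0.004431/6.708780 = 0.157721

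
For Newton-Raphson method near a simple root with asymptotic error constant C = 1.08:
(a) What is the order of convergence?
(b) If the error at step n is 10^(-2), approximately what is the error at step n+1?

(a) Newton-Raphson has quadratic (order 2) convergence near simple roots.
    This means |e_{n+1}| ≈ C|e_n|².

(b) With |e_n| = 10^(-2) and C = 1.08:
    |e_{n+1}| ≈ 1.08 × (10^(-2))² = 1.08 × 10^(-4)

(a) 2 (quadratic); (b) |e_{n+1}| ≈ 1.080e-04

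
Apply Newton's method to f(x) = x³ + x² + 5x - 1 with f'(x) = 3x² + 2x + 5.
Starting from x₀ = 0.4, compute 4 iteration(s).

f(x) = x³ + x² + 5x - 1
f'(x) = 3x² + 2x + 5
x₀ = 0.4

Newton-Raphson formula: x_{n+1} = x_n - f(x_n)/f'(x_n)

Iteration 1:
  f(0.400000) = 1.224000
  f'(0.400000) = 6.280000
  x_1 = 0.400000 - 1.224000/6.280000 = 0.205096
Iteration 2:
  f(0.205096) = 0.076169
  f'(0.205096) = 5.536384
  x_2 = 0.205096 - 0.076169/5.536384 = 0.191338
Iteration 3:
  f(0.191338) = 0.000303
  f'(0.191338) = 5.492506
  x_3 = 0.191338 - 0.000303/5.492506 = 0.191282
Iteration 4:
  f(0.191282) = 0.000000
  f'(0.191282) = 5.492332
  x_4 = 0.191282 - 0.000000/5.492332 = 0.191282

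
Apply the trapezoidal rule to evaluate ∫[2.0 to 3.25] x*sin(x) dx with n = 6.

f(x) = x*sin(x)
a = 2.0, b = 3.25, n = 6
h = (b - a)/n = 0.208333

Trapezoidal rule: (h/2)[f(x₀) + 2f(x₁) + 2f(x₂) + ... + f(xₙ)]

x_0 = 2.0000, f(x_0) = 1.818595, coefficient = 1
x_1 = 2.2083, f(x_1) = 1.774538, coefficient = 2
x_2 = 2.4167, f(x_2) = 1.602443, coefficient = 2
x_3 = 2.6250, f(x_3) = 1.296541, coefficient = 2
x_4 = 2.8333, f(x_4) = 0.859635, coefficient = 2
x_5 = 3.0417, f(x_5) = 0.303436, coefficient = 2
x_6 = 3.2500, f(x_6) = -0.351634, coefficient = 1

I ≈ (0.208333/2) × 13.140146 = 1.368765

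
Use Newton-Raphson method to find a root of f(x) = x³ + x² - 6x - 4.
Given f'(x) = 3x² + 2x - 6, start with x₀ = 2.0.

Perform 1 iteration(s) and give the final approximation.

f(x) = x³ + x² - 6x - 4
f'(x) = 3x² + 2x - 6
x₀ = 2.0

Newton-Raphson formula: x_{n+1} = x_n - f(x_n)/f'(x_n)

Iteration 1:
  f(2.000000) = -4.000000
  f'(2.000000) = 10.000000
  x_1 = 2.000000 - (-4.000000)/10.000000 = 2.400000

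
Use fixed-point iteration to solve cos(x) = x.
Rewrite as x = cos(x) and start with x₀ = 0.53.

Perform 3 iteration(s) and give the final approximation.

Equation: cos(x) = x
Fixed-point form: x = cos(x)
x₀ = 0.53

x_1 = g(0.530000) = 0.862807
x_2 = g(0.862807) = 0.650308
x_3 = g(0.650308) = 0.795898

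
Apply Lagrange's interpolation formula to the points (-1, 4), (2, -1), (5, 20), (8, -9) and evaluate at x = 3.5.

Lagrange interpolation formula:
P(x) = Σ yᵢ × Lᵢ(x)
where Lᵢ(x) = Π_{j≠i} (x - xⱼ)/(xᵢ - xⱼ)

L_0(3.5) = (3.5 - 2)/(-1 - 2) × (3.5 - 5)/(-1 - 5) × (3.5 - 8)/(-1 - 8) = -0.062500
L_1(3.5) = (3.5 - (-1))/(2 - (-1)) × (3.5 - 5)/(2 - 5) × (3.5 - 8)/(2 - 8) = 0.562500
L_2(3.5) = (3.5 - (-1))/(5 - (-1)) × (3.5 - 2)/(5 - 2) × (3.5 - 8)/(5 - 8) = 0.562500
L_3(3.5) = (3.5 - (-1))/(8 - (-1)) × (3.5 - 2)/(8 - 2) × (3.5 - 5)/(8 - 5) = -0.062500

P(3.5) = 4×L_0(3.5) + (-1)×L_1(3.5) + 20×L_2(3.5) + (-9)×L_3(3.5)
P(3.5) = 11.000000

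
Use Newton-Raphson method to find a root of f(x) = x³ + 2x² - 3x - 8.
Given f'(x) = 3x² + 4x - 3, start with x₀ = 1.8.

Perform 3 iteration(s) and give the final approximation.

f(x) = x³ + 2x² - 3x - 8
f'(x) = 3x² + 4x - 3
x₀ = 1.8

Newton-Raphson formula: x_{n+1} = x_n - f(x_n)/f'(x_n)

Iteration 1:
  f(1.800000) = -1.088000
  f'(1.800000) = 13.920000
  x_1 = 1.800000 - (-1.088000)/13.920000 = 1.878161
Iteration 2:
  f(1.878161) = 0.045685
  f'(1.878161) = 15.095109
  x_2 = 1.878161 - 0.045685/15.095109 = 1.875134
Iteration 3:
  f(1.875134) = 0.000070
  f'(1.875134) = 15.048925
  x_3 = 1.875134 - 0.000070/15.048925 = 1.875130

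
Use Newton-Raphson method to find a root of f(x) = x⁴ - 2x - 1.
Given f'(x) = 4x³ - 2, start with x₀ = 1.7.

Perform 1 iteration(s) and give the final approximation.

f(x) = x⁴ - 2x - 1
f'(x) = 4x³ - 2
x₀ = 1.7

Newton-Raphson formula: x_{n+1} = x_n - f(x_n)/f'(x_n)

Iteration 1:
  f(1.700000) = 3.952100
  f'(1.700000) = 17.652000
  x_1 = 1.700000 - 3.952100/17.652000 = 1.476110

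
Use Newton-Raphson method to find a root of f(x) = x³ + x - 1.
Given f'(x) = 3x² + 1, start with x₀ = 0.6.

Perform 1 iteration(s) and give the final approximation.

f(x) = x³ + x - 1
f'(x) = 3x² + 1
x₀ = 0.6

Newton-Raphson formula: x_{n+1} = x_n - f(x_n)/f'(x_n)

Iteration 1:
  f(0.600000) = -0.184000
  f'(0.600000) = 2.080000
  x_1 = 0.600000 - (-0.184000)/2.080000 = 0.688462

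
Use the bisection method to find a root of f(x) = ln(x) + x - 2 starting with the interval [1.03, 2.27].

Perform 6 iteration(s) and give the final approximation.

f(x) = ln(x) + x - 2
Initial interval: [1.03, 2.27]

Iteration 1:
  c_1 = (1.030000 + 2.270000)/2 = 1.650000
  f(c_1) = f(1.650000) = 0.150775
  f(a) × f(c) < 0, new interval: [1.030000, 1.650000]
Iteration 2:
  c_2 = (1.030000 + 1.650000)/2 = 1.340000
  f(c_2) = f(1.340000) = -0.367330
  f(a) × f(c) ≥ 0, new interval: [1.340000, 1.650000]
Iteration 3:
  c_3 = (1.340000 + 1.650000)/2 = 1.495000
  f(c_3) = f(1.495000) = -0.102874
  f(a) × f(c) ≥ 0, new interval: [1.495000, 1.650000]
Iteration 4:
  c_4 = (1.495000 + 1.650000)/2 = 1.572500
  f(c_4) = f(1.572500) = 0.025167
  f(a) × f(c) < 0, new interval: [1.495000, 1.572500]
Iteration 5:
  c_5 = (1.495000 + 1.572500)/2 = 1.533750
  f(c_5) = f(1.533750) = -0.038534
  f(a) × f(c) ≥ 0, new interval: [1.533750, 1.572500]
Iteration 6:
  c_6 = (1.533750 + 1.572500)/2 = 1.553125
  f(c_6) = f(1.553125) = -0.006606
  f(a) × f(c) ≥ 0, new interval: [1.553125, 1.572500]

After 6 iteration(s), the approximation is c_6 = 1.553125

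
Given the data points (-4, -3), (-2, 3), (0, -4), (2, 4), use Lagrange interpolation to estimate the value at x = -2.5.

Lagrange interpolation formula:
P(x) = Σ yᵢ × Lᵢ(x)
where Lᵢ(x) = Π_{j≠i} (x - xⱼ)/(xᵢ - xⱼ)

L_0(-2.5) = (-2.5 - (-2))/(-4 - (-2)) × (-2.5 - 0)/(-4 - 0) × (-2.5 - 2)/(-4 - 2) = 0.117188
L_1(-2.5) = (-2.5 - (-4))/(-2 - (-4)) × (-2.5 - 0)/(-2 - 0) × (-2.5 - 2)/(-2 - 2) = 1.054688
L_2(-2.5) = (-2.5 - (-4))/(0 - (-4)) × (-2.5 - (-2))/(0 - (-2)) × (-2.5 - 2)/(0 - 2) = -0.210938
L_3(-2.5) = (-2.5 - (-4))/(2 - (-4)) × (-2.5 - (-2))/(2 - (-2)) × (-2.5 - 0)/(2 - 0) = 0.039062

P(-2.5) = (-3)×L_0(-2.5) + 3×L_1(-2.5) + (-4)×L_2(-2.5) + 4×L_3(-2.5)
P(-2.5) = 3.812500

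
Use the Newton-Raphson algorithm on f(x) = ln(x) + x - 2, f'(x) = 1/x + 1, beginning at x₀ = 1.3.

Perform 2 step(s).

f(x) = ln(x) + x - 2
f'(x) = 1/x + 1
x₀ = 1.3

Newton-Raphson formula: x_{n+1} = x_n - f(x_n)/f'(x_n)

Iteration 1:
  f(1.300000) = -0.437636
  f'(1.300000) = 1.769231
  x_1 = 1.300000 - (-0.437636)/1.769231 = 1.547359
Iteration 2:
  f(1.547359) = -0.016091
  f'(1.547359) = 1.646262
  x_2 = 1.547359 - (-0.016091)/1.646262 = 1.557134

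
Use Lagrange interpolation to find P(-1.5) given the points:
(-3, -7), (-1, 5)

Lagrange interpolation formula:
P(x) = Σ yᵢ × Lᵢ(x)
where Lᵢ(x) = Π_{j≠i} (x - xⱼ)/(xᵢ - xⱼ)

L_0(-1.5) = (-1.5 - (-1))/(-3 - (-1)) = 0.250000
L_1(-1.5) = (-1.5 - (-3))/(-1 - (-3)) = 0.750000

P(-1.5) = (-7)×L_0(-1.5) + 5×L_1(-1.5)
P(-1.5) = 2.000000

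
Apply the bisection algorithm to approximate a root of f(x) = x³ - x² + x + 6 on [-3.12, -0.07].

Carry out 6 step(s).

f(x) = x³ - x² + x + 6
Initial interval: [-3.12, -0.07]

Iteration 1:
  c_1 = (-3.120000 + (-0.070000))/2 = -1.595000
  f(c_1) = f(-1.595000) = -2.196745
  f(a) × f(c) ≥ 0, new interval: [-1.595000, -0.070000]
Iteration 2:
  c_2 = (-1.595000 + (-0.070000))/2 = -0.832500
  f(c_2) = f(-0.832500) = 3.897474
  f(a) × f(c) < 0, new interval: [-1.595000, -0.832500]
Iteration 3:
  c_3 = (-1.595000 + (-0.832500))/2 = -1.213750
  f(c_3) = f(-1.213750) = 1.524978
  f(a) × f(c) < 0, new interval: [-1.595000, -1.213750]
Iteration 4:
  c_4 = (-1.595000 + (-1.213750))/2 = -1.404375
  f(c_4) = f(-1.404375) = -0.146450
  f(a) × f(c) ≥ 0, new interval: [-1.404375, -1.213750]
Iteration 5:
  c_5 = (-1.404375 + (-1.213750))/2 = -1.309063
  f(c_5) = f(-1.309063) = 0.734025
  f(a) × f(c) < 0, new interval: [-1.404375, -1.309063]
Iteration 6:
  c_6 = (-1.404375 + (-1.309063))/2 = -1.356719
  f(c_6) = f(-1.356719) = 0.305303
  f(a) × f(c) < 0, new interval: [-1.404375, -1.356719]

After 6 iteration(s), the approximation is c_6 = -1.356719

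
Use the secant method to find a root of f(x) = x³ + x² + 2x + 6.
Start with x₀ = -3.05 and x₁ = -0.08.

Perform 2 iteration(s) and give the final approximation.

f(x) = x³ + x² + 2x + 6
x₀ = -3.05, x₁ = -0.08

Secant formula: x_{n+1} = x_n - f(x_n)(x_n - x_{n-1})/(f(x_n) - f(x_{n-1}))

Iteration 1:
  f(-3.050000) = -19.170125
  f(-0.080000) = 5.845888
  x_2 = -0.080000 - 5.845888×(-0.080000 - (-3.050000))/(5.845888 - (-19.170125))
       = -0.774047
Iteration 2:
  f(-0.080000) = 5.845888
  f(-0.774047) = 4.587286
  x_3 = -0.774047 - 4.587286×(-0.774047 - (-0.080000))/(4.587286 - 5.845888)
       = -3.303671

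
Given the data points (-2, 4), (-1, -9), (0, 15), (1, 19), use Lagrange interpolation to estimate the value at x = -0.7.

Lagrange interpolation formula:
P(x) = Σ yᵢ × Lᵢ(x)
where Lᵢ(x) = Π_{j≠i} (x - xⱼ)/(xᵢ - xⱼ)

L_0(-0.7) = (-0.7 - (-1))/(-2 - (-1)) × (-0.7 - 0)/(-2 - 0) × (-0.7 - 1)/(-2 - 1) = -0.059500
L_1(-0.7) = (-0.7 - (-2))/(-1 - (-2)) × (-0.7 - 0)/(-1 - 0) × (-0.7 - 1)/(-1 - 1) = 0.773500
L_2(-0.7) = (-0.7 - (-2))/(0 - (-2)) × (-0.7 - (-1))/(0 - (-1)) × (-0.7 - 1)/(0 - 1) = 0.331500
L_3(-0.7) = (-0.7 - (-2))/(1 - (-2)) × (-0.7 - (-1))/(1 - (-1)) × (-0.7 - 0)/(1 - 0) = -0.045500

P(-0.7) = 4×L_0(-0.7) + (-9)×L_1(-0.7) + 15×L_2(-0.7) + 19×L_3(-0.7)
P(-0.7) = -3.091500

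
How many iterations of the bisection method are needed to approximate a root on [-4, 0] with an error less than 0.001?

We need (b-a)/2^n ≤ 0.001
(0 - (-4))/2^n ≤ 0.001
4/2^n ≤ 0.001
2^n ≥ 4000
n ≥ log₂(4000) = 11.97
n ≥ 12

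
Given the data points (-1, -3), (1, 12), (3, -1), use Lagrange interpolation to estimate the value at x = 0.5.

Lagrange interpolation formula:
P(x) = Σ yᵢ × Lᵢ(x)
where Lᵢ(x) = Π_{j≠i} (x - xⱼ)/(xᵢ - xⱼ)

L_0(0.5) = (0.5 - 1)/(-1 - 1) × (0.5 - 3)/(-1 - 3) = 0.156250
L_1(0.5) = (0.5 - (-1))/(1 - (-1)) × (0.5 - 3)/(1 - 3) = 0.937500
L_2(0.5) = (0.5 - (-1))/(3 - (-1)) × (0.5 - 1)/(3 - 1) = -0.093750

P(0.5) = (-3)×L_0(0.5) + 12×L_1(0.5) + (-1)×L_2(0.5)
P(0.5) = 10.875000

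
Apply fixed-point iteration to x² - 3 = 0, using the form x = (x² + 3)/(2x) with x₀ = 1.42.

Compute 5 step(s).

Equation: x² - 3 = 0
Fixed-point form: x = (x² + 3)/(2x)
x₀ = 1.42

x_1 = g(1.420000) = 1.766338
x_2 = g(1.766338) = 1.732384
x_3 = g(1.732384) = 1.732051
x_4 = g(1.732051) = 1.732051
x_5 = g(1.732051) = 1.732051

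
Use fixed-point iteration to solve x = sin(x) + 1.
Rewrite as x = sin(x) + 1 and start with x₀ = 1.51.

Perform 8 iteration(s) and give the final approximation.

Equation: x = sin(x) + 1
Fixed-point form: x = sin(x) + 1
x₀ = 1.51

x_1 = g(1.510000) = 1.998152
x_2 = g(1.998152) = 1.910065
x_3 = g(1.910065) = 1.942998
x_4 = g(1.942998) = 1.931529
x_5 = g(1.931529) = 1.935639
x_6 = g(1.935639) = 1.934180
x_7 = g(1.934180) = 1.934699
x_8 = g(1.934699) = 1.934515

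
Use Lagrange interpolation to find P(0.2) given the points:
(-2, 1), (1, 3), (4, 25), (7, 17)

Lagrange interpolation formula:
P(x) = Σ yᵢ × Lᵢ(x)
where Lᵢ(x) = Π_{j≠i} (x - xⱼ)/(xᵢ - xⱼ)

L_0(0.2) = (0.2 - 1)/(-2 - 1) × (0.2 - 4)/(-2 - 4) × (0.2 - 7)/(-2 - 7) = 0.127605
L_1(0.2) = (0.2 - (-2))/(1 - (-2)) × (0.2 - 4)/(1 - 4) × (0.2 - 7)/(1 - 7) = 1.052741
L_2(0.2) = (0.2 - (-2))/(4 - (-2)) × (0.2 - 1)/(4 - 1) × (0.2 - 7)/(4 - 7) = -0.221630
L_3(0.2) = (0.2 - (-2))/(7 - (-2)) × (0.2 - 1)/(7 - 1) × (0.2 - 4)/(7 - 4) = 0.041284

P(0.2) = 1×L_0(0.2) + 3×L_1(0.2) + 25×L_2(0.2) + 17×L_3(0.2)
P(0.2) = -1.553086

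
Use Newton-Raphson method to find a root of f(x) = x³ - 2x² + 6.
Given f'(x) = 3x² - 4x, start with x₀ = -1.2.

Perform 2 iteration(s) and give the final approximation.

f(x) = x³ - 2x² + 6
f'(x) = 3x² - 4x
x₀ = -1.2

Newton-Raphson formula: x_{n+1} = x_n - f(x_n)/f'(x_n)

Iteration 1:
  f(-1.200000) = 1.392000
  f'(-1.200000) = 9.120000
  x_1 = -1.200000 - 1.392000/9.120000 = -1.352632
Iteration 2:
  f(-1.352632) = -0.134016
  f'(-1.352632) = 10.899363
  x_2 = -1.352632 - (-0.134016)/10.899363 = -1.340336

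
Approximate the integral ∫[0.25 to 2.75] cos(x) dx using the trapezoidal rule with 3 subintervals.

f(x) = cos(x)
a = 0.25, b = 2.75, n = 3
h = (b - a)/n = 0.833333

Trapezoidal rule: (h/2)[f(x₀) + 2f(x₁) + 2f(x₂) + ... + f(xₙ)]

x_0 = 0.2500, f(x_0) = 0.968912, coefficient = 1
x_1 = 1.0833, f(x_1) = 0.468386, coefficient = 2
x_2 = 1.9167, f(x_2) = -0.339016, coefficient = 2
x_3 = 2.7500, f(x_3) = -0.924302, coefficient = 1

I ≈ (0.833333/2) × 0.303351 = 0.126396
Exact value: 0.134257
Error: 0.007861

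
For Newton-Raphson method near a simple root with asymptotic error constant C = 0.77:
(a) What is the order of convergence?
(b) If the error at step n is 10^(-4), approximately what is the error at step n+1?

(a) Newton-Raphson has quadratic (order 2) convergence near simple roots.
    This means |e_{n+1}| ≈ C|e_n|².

(b) With |e_n| = 10^(-4) and C = 0.77:
    |e_{n+1}| ≈ 0.77 × (10^(-4))² = 0.77 × 10^(-8)

(a) 2 (quadratic); (b) |e_{n+1}| ≈ 7.700e-09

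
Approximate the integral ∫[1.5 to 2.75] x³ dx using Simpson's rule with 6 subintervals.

f(x) = x³
a = 1.5, b = 2.75, n = 6
h = (b - a)/n = 0.208333

Simpson's rule: (h/3)[f(x₀) + 4f(x₁) + 2f(x₂) + ... + f(xₙ)]

x_0 = 1.5000, f(x_0) = 3.375000, coefficient = 1
x_1 = 1.7083, f(x_1) = 4.985605, coefficient = 4
x_2 = 1.9167, f(x_2) = 7.041088, coefficient = 2
x_3 = 2.1250, f(x_3) = 9.595703, coefficient = 4
x_4 = 2.3333, f(x_4) = 12.703704, coefficient = 2
x_5 = 2.5417, f(x_5) = 16.419343, coefficient = 4
x_6 = 2.7500, f(x_6) = 20.796875, coefficient = 1

I ≈ (0.208333/3) × 187.664062 = 13.032227
Exact value: 13.032227
Error: 0.000000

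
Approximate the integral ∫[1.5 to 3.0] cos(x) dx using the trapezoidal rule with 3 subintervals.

f(x) = cos(x)
a = 1.5, b = 3.0, n = 3
h = (b - a)/n = 0.500000

Trapezoidal rule: (h/2)[f(x₀) + 2f(x₁) + 2f(x₂) + ... + f(xₙ)]

x_0 = 1.5000, f(x_0) = 0.070737, coefficient = 1
x_1 = 2.0000, f(x_1) = -0.416147, coefficient = 2
x_2 = 2.5000, f(x_2) = -0.801144, coefficient = 2
x_3 = 3.0000, f(x_3) = -0.989992, coefficient = 1

I ≈ (0.500000/2) × -3.353836 = -0.838459
Exact value: -0.856375
Error: 0.017916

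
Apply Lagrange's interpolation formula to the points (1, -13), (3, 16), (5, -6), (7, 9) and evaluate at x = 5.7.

Lagrange interpolation formula:
P(x) = Σ yᵢ × Lᵢ(x)
where Lᵢ(x) = Π_{j≠i} (x - xⱼ)/(xᵢ - xⱼ)

L_0(5.7) = (5.7 - 3)/(1 - 3) × (5.7 - 5)/(1 - 5) × (5.7 - 7)/(1 - 7) = 0.051188
L_1(5.7) = (5.7 - 1)/(3 - 1) × (5.7 - 5)/(3 - 5) × (5.7 - 7)/(3 - 7) = -0.267313
L_2(5.7) = (5.7 - 1)/(5 - 1) × (5.7 - 3)/(5 - 3) × (5.7 - 7)/(5 - 7) = 1.031062
L_3(5.7) = (5.7 - 1)/(7 - 1) × (5.7 - 3)/(7 - 3) × (5.7 - 5)/(7 - 5) = 0.185063

P(5.7) = (-13)×L_0(5.7) + 16×L_1(5.7) + (-6)×L_2(5.7) + 9×L_3(5.7)
P(5.7) = -9.463250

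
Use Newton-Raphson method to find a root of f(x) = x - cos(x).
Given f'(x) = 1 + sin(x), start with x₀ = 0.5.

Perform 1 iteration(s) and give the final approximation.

f(x) = x - cos(x)
f'(x) = 1 + sin(x)
x₀ = 0.5

Newton-Raphson formula: x_{n+1} = x_n - f(x_n)/f'(x_n)

Iteration 1:
  f(0.500000) = -0.377583
  f'(0.500000) = 1.479426
  x_1 = 0.500000 - (-0.377583)/1.479426 = 0.755222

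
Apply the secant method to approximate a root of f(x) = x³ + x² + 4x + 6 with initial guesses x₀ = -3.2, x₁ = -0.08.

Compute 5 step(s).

f(x) = x³ + x² + 4x + 6
x₀ = -3.2, x₁ = -0.08

Secant formula: x_{n+1} = x_n - f(x_n)(x_n - x_{n-1})/(f(x_n) - f(x_{n-1}))

Iteration 1:
  f(-3.200000) = -29.328000
  f(-0.080000) = 5.685888
  x_2 = -0.080000 - 5.685888×(-0.080000 - (-3.200000))/(5.685888 - (-29.328000))
       = -0.586655
Iteration 2:
  f(-0.080000) = 5.685888
  f(-0.586655) = 3.795637
  x_3 = -0.586655 - 3.795637×(-0.586655 - (-0.080000))/(3.795637 - 5.685888)
       = -1.604023
Iteration 3:
  f(-0.586655) = 3.795637
  f(-1.604023) = -1.970176
  x_4 = -1.604023 - (-1.970176)×(-1.604023 - (-0.586655))/(-1.970176 - 3.795637)
       = -1.256389
Iteration 4:
  f(-1.604023) = -1.970176
  f(-1.256389) = 0.569732
  x_5 = -1.256389 - 0.569732×(-1.256389 - (-1.604023))/(0.569732 - (-1.970176))
       = -1.334367
Iteration 5:
  f(-1.256389) = 0.569732
  f(-1.334367) = 0.067178
  x_6 = -1.334367 - 0.067178×(-1.334367 - (-1.256389))/(0.067178 - 0.569732)
       = -1.344791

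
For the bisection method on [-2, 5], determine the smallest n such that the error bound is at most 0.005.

We need (b-a)/2^n ≤ 0.005
(5 - (-2))/2^n ≤ 0.005
7/2^n ≤ 0.005
2^n ≥ 1400
n ≥ log₂(1400) = 10.45
n ≥ 11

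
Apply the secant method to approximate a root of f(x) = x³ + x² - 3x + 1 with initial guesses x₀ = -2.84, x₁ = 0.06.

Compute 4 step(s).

f(x) = x³ + x² - 3x + 1
x₀ = -2.84, x₁ = 0.06

Secant formula: x_{n+1} = x_n - f(x_n)(x_n - x_{n-1})/(f(x_n) - f(x_{n-1}))

Iteration 1:
  f(-2.840000) = -5.320704
  f(0.060000) = 0.823816
  x_2 = 0.060000 - 0.823816×(0.060000 - (-2.840000))/(0.823816 - (-5.320704))
       = -0.328813
Iteration 2:
  f(0.060000) = 0.823816
  f(-0.328813) = 2.059005
  x_3 = -0.328813 - 2.059005×(-0.328813 - 0.060000)/(2.059005 - 0.823816)
       = 0.319321
Iteration 3:
  f(-0.328813) = 2.059005
  f(0.319321) = 0.176563
  x_4 = 0.319321 - 0.176563×(0.319321 - (-0.328813))/(0.176563 - 2.059005)
       = 0.380112
Iteration 4:
  f(0.319321) = 0.176563
  f(0.380112) = 0.059069
  x_5 = 0.380112 - 0.059069×(0.380112 - 0.319321)/(0.059069 - 0.176563)
       = 0.410675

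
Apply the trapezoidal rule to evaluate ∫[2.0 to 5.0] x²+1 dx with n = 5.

f(x) = x²+1
a = 2.0, b = 5.0, n = 5
h = (b - a)/n = 0.600000

Trapezoidal rule: (h/2)[f(x₀) + 2f(x₁) + 2f(x₂) + ... + f(xₙ)]

x_0 = 2.0000, f(x_0) = 5.000000, coefficient = 1
x_1 = 2.6000, f(x_1) = 7.760000, coefficient = 2
x_2 = 3.2000, f(x_2) = 11.240000, coefficient = 2
x_3 = 3.8000, f(x_3) = 15.440000, coefficient = 2
x_4 = 4.4000, f(x_4) = 20.360000, coefficient = 2
x_5 = 5.0000, f(x_5) = 26.000000, coefficient = 1

I ≈ (0.600000/2) × 140.600000 = 42.180000
Exact value: 42.000000
Error: 0.180000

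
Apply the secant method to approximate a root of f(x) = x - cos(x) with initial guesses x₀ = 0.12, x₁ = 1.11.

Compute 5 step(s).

f(x) = x - cos(x)
x₀ = 0.12, x₁ = 1.11

Secant formula: x_{n+1} = x_n - f(x_n)(x_n - x_{n-1})/(f(x_n) - f(x_{n-1}))

Iteration 1:
  f(0.120000) = -0.872809
  f(1.110000) = 0.665338
  x_2 = 1.110000 - 0.665338×(1.110000 - 0.120000)/(0.665338 - (-0.872809))
       = 0.681767
Iteration 2:
  f(1.110000) = 0.665338
  f(0.681767) = -0.094693
  x_3 = 0.681767 - (-0.094693)×(0.681767 - 1.110000)/(-0.094693 - 0.665338)
       = 0.735121
Iteration 3:
  f(0.681767) = -0.094693
  f(0.735121) = -0.006628
  x_4 = 0.735121 - (-0.006628)×(0.735121 - 0.681767)/(-0.006628 - (-0.094693))
       = 0.739137
Iteration 4:
  f(0.735121) = -0.006628
  f(0.739137) = 0.000087
  x_5 = 0.739137 - 0.000087×(0.739137 - 0.735121)/(0.000087 - (-0.006628))
       = 0.739085
Iteration 5:
  f(0.739137) = 0.000087
  f(0.739085) = 0.000000
  x_6 = 0.739085 - 0.000000×(0.739085 - 0.739137)/(0.000000 - 0.000087)
       = 0.739085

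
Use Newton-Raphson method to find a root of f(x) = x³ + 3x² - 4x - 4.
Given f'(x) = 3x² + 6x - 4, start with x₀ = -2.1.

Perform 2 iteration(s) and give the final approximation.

f(x) = x³ + 3x² - 4x - 4
f'(x) = 3x² + 6x - 4
x₀ = -2.1

Newton-Raphson formula: x_{n+1} = x_n - f(x_n)/f'(x_n)

Iteration 1:
  f(-2.100000) = 8.369000
  f'(-2.100000) = -3.370000
  x_1 = -2.100000 - 8.369000/(-3.370000) = 0.383383
Iteration 2:
  f(0.383383) = -5.036234
  f'(0.383383) = -1.258756
  x_2 = 0.383383 - (-5.036234)/(-1.258756) = -3.617578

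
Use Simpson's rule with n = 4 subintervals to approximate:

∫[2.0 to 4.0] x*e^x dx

f(x) = x*e^x
a = 2.0, b = 4.0, n = 4
h = (b - a)/n = 0.500000

Simpson's rule: (h/3)[f(x₀) + 4f(x₁) + 2f(x₂) + ... + f(xₙ)]

x_0 = 2.0000, f(x_0) = 14.778112, coefficient = 1
x_1 = 2.5000, f(x_1) = 30.456235, coefficient = 4
x_2 = 3.0000, f(x_2) = 60.256611, coefficient = 2
x_3 = 3.5000, f(x_3) = 115.904082, coefficient = 4
x_4 = 4.0000, f(x_4) = 218.392600, coefficient = 1

I ≈ (0.500000/3) × 939.125201 = 156.520867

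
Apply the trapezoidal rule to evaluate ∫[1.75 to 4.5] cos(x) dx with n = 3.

f(x) = cos(x)
a = 1.75, b = 4.5, n = 3
h = (b - a)/n = 0.916667

Trapezoidal rule: (h/2)[f(x₀) + 2f(x₁) + 2f(x₂) + ... + f(xₙ)]

x_0 = 1.7500, f(x_0) = -0.178246, coefficient = 1
x_1 = 2.6667, f(x_1) = -0.889327, coefficient = 2
x_2 = 3.5833, f(x_2) = -0.904009, coefficient = 2
x_3 = 4.5000, f(x_3) = -0.210796, coefficient = 1

I ≈ (0.916667/2) × -3.975713 = -1.822202
Exact value: -1.961516
Error: 0.139314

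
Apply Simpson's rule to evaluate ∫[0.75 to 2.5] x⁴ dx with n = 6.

f(x) = x⁴
a = 0.75, b = 2.5, n = 6
h = (b - a)/n = 0.291667

Simpson's rule: (h/3)[f(x₀) + 4f(x₁) + 2f(x₂) + ... + f(xₙ)]

x_0 = 0.7500, f(x_0) = 0.316406, coefficient = 1
x_1 = 1.0417, f(x_1) = 1.177376, coefficient = 4
x_2 = 1.3333, f(x_2) = 3.160494, coefficient = 2
x_3 = 1.6250, f(x_3) = 6.972900, coefficient = 4
x_4 = 1.9167, f(x_4) = 13.495419, coefficient = 2
x_5 = 2.2083, f(x_5) = 23.782555, coefficient = 4
x_6 = 2.5000, f(x_6) = 39.062500, coefficient = 1

I ≈ (0.291667/3) × 200.422056 = 19.485478
Exact value: 19.483789
Error: 0.001689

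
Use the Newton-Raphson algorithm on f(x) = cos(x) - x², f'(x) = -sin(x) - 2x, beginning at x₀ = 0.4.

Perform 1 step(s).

f(x) = cos(x) - x²
f'(x) = -sin(x) - 2x
x₀ = 0.4

Newton-Raphson formula: x_{n+1} = x_n - f(x_n)/f'(x_n)

Iteration 1:
  f(0.400000) = 0.761061
  f'(0.400000) = -1.189418
  x_1 = 0.400000 - 0.761061/(-1.189418) = 1.039860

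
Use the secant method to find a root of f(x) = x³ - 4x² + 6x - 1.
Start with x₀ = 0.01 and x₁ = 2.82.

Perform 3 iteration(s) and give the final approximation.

f(x) = x³ - 4x² + 6x - 1
x₀ = 0.01, x₁ = 2.82

Secant formula: x_{n+1} = x_n - f(x_n)(x_n - x_{n-1})/(f(x_n) - f(x_{n-1}))

Iteration 1:
  f(0.010000) = -0.940399
  f(2.820000) = 6.536168
  x_2 = 2.820000 - 6.536168×(2.820000 - 0.010000)/(6.536168 - (-0.940399))
       = 0.363440
Iteration 2:
  f(2.820000) = 6.536168
  f(0.363440) = 0.700293
  x_3 = 0.363440 - 0.700293×(0.363440 - 2.820000)/(0.700293 - 6.536168)
       = 0.068658
Iteration 3:
  f(0.363440) = 0.700293
  f(0.068658) = -0.606583
  x_4 = 0.068658 - (-0.606583)×(0.068658 - 0.363440)/(-0.606583 - 0.700293)
       = 0.205481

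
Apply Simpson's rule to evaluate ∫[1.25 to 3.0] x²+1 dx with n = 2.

f(x) = x²+1
a = 1.25, b = 3.0, n = 2
h = (b - a)/n = 0.875000

Simpson's rule: (h/3)[f(x₀) + 4f(x₁) + 2f(x₂) + ... + f(xₙ)]

x_0 = 1.2500, f(x_0) = 2.562500, coefficient = 1
x_1 = 2.1250, f(x_1) = 5.515625, coefficient = 4
x_2 = 3.0000, f(x_2) = 10.000000, coefficient = 1

I ≈ (0.875000/3) × 34.625000 = 10.098958
Exact value: 10.098958
Error: 0.000000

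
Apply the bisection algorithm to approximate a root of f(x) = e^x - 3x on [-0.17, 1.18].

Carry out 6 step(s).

f(x) = e^x - 3x
Initial interval: [-0.17, 1.18]

Iteration 1:
  c_1 = (-0.170000 + 1.180000)/2 = 0.505000
  f(c_1) = f(0.505000) = 0.141986
  f(a) × f(c) ≥ 0, new interval: [0.505000, 1.180000]
Iteration 2:
  c_2 = (0.505000 + 1.180000)/2 = 0.842500
  f(c_2) = f(0.842500) = -0.205335
  f(a) × f(c) < 0, new interval: [0.505000, 0.842500]
Iteration 3:
  c_3 = (0.505000 + 0.842500)/2 = 0.673750
  f(c_3) = f(0.673750) = -0.059671
  f(a) × f(c) < 0, new interval: [0.505000, 0.673750]
Iteration 4:
  c_4 = (0.505000 + 0.673750)/2 = 0.589375
  f(c_4) = f(0.589375) = 0.034736
  f(a) × f(c) ≥ 0, new interval: [0.589375, 0.673750]
Iteration 5:
  c_5 = (0.589375 + 0.673750)/2 = 0.631563
  f(c_5) = f(0.631563) = -0.014141
  f(a) × f(c) < 0, new interval: [0.589375, 0.631563]
Iteration 6:
  c_6 = (0.589375 + 0.631563)/2 = 0.610469
  f(c_6) = f(0.610469) = 0.009888
  f(a) × f(c) ≥ 0, new interval: [0.610469, 0.631563]

After 6 iteration(s), the approximation is c_6 = 0.610469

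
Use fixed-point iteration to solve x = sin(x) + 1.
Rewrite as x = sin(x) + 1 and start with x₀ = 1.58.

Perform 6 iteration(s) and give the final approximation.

Equation: x = sin(x) + 1
Fixed-point form: x = sin(x) + 1
x₀ = 1.58

x_1 = g(1.580000) = 1.999958
x_2 = g(1.999958) = 1.909315
x_3 = g(1.909315) = 1.943248
x_4 = g(1.943248) = 1.931438
x_5 = g(1.931438) = 1.935671
x_6 = g(1.935671) = 1.934169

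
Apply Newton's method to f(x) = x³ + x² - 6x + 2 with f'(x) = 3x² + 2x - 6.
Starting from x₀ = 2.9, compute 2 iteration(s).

f(x) = x³ + x² - 6x + 2
f'(x) = 3x² + 2x - 6
x₀ = 2.9

Newton-Raphson formula: x_{n+1} = x_n - f(x_n)/f'(x_n)

Iteration 1:
  f(2.900000) = 17.399000
  f'(2.900000) = 25.030000
  x_1 = 2.900000 - 17.399000/25.030000 = 2.204874
Iteration 2:
  f(2.204874) = 4.351155
  f'(2.204874) = 12.994158
  x_2 = 2.204874 - 4.351155/12.994158 = 1.870019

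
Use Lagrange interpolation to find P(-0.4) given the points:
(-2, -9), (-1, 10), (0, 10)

Lagrange interpolation formula:
P(x) = Σ yᵢ × Lᵢ(x)
where Lᵢ(x) = Π_{j≠i} (x - xⱼ)/(xᵢ - xⱼ)

L_0(-0.4) = (-0.4 - (-1))/(-2 - (-1)) × (-0.4 - 0)/(-2 - 0) = -0.120000
L_1(-0.4) = (-0.4 - (-2))/(-1 - (-2)) × (-0.4 - 0)/(-1 - 0) = 0.640000
L_2(-0.4) = (-0.4 - (-2))/(0 - (-2)) × (-0.4 - (-1))/(0 - (-1)) = 0.480000

P(-0.4) = (-9)×L_0(-0.4) + 10×L_1(-0.4) + 10×L_2(-0.4)
P(-0.4) = 12.280000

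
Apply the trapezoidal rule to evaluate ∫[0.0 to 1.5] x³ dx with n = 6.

f(x) = x³
a = 0.0, b = 1.5, n = 6
h = (b - a)/n = 0.250000

Trapezoidal rule: (h/2)[f(x₀) + 2f(x₁) + 2f(x₂) + ... + f(xₙ)]

x_0 = 0.0000, f(x_0) = 0.000000, coefficient = 1
x_1 = 0.2500, f(x_1) = 0.015625, coefficient = 2
x_2 = 0.5000, f(x_2) = 0.125000, coefficient = 2
x_3 = 0.7500, f(x_3) = 0.421875, coefficient = 2
x_4 = 1.0000, f(x_4) = 1.000000, coefficient = 2
x_5 = 1.2500, f(x_5) = 1.953125, coefficient = 2
x_6 = 1.5000, f(x_6) = 3.375000, coefficient = 1

I ≈ (0.250000/2) × 10.406250 = 1.300781
Exact value: 1.265625
Error: 0.035156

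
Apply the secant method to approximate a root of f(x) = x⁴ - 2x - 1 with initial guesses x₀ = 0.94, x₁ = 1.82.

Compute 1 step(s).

f(x) = x⁴ - 2x - 1
x₀ = 0.94, x₁ = 1.82

Secant formula: x_{n+1} = x_n - f(x_n)(x_n - x_{n-1})/(f(x_n) - f(x_{n-1}))

Iteration 1:
  f(0.940000) = -2.099251
  f(1.820000) = 6.331994
  x_2 = 1.820000 - 6.331994×(1.820000 - 0.940000)/(6.331994 - (-2.099251))
       = 1.159107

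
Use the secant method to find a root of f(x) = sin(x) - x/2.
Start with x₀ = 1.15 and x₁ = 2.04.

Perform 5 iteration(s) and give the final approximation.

f(x) = sin(x) - x/2
x₀ = 1.15, x₁ = 2.04

Secant formula: x_{n+1} = x_n - f(x_n)(x_n - x_{n-1})/(f(x_n) - f(x_{n-1}))

Iteration 1:
  f(1.150000) = 0.337764
  f(2.040000) = -0.128071
  x_2 = 2.040000 - (-0.128071)×(2.040000 - 1.150000)/(-0.128071 - 0.337764)
       = 1.795314
Iteration 2:
  f(2.040000) = -0.128071
  f(1.795314) = 0.077245
  x_3 = 1.795314 - 0.077245×(1.795314 - 2.040000)/(0.077245 - (-0.128071))
       = 1.887371
Iteration 3:
  f(1.795314) = 0.077245
  f(1.887371) = 0.006622
  x_4 = 1.887371 - 0.006622×(1.887371 - 1.795314)/(0.006622 - 0.077245)
       = 1.896003
Iteration 4:
  f(1.887371) = 0.006622
  f(1.896003) = -0.000416
  x_5 = 1.896003 - (-0.000416)×(1.896003 - 1.887371)/(-0.000416 - 0.006622)
       = 1.895492
Iteration 5:
  f(1.896003) = -0.000416
  f(1.895492) = 0.000002
  x_6 = 1.895492 - 0.000002×(1.895492 - 1.896003)/(0.000002 - (-0.000416))
       = 1.895494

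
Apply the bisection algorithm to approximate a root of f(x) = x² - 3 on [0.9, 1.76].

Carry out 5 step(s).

f(x) = x² - 3
Initial interval: [0.9, 1.76]

Iteration 1:
  c_1 = (0.900000 + 1.760000)/2 = 1.330000
  f(c_1) = f(1.330000) = -1.231100
  f(a) × f(c) ≥ 0, new interval: [1.330000, 1.760000]
Iteration 2:
  c_2 = (1.330000 + 1.760000)/2 = 1.545000
  f(c_2) = f(1.545000) = -0.612975
  f(a) × f(c) ≥ 0, new interval: [1.545000, 1.760000]
Iteration 3:
  c_3 = (1.545000 + 1.760000)/2 = 1.652500
  f(c_3) = f(1.652500) = -0.269244
  f(a) × f(c) ≥ 0, new interval: [1.652500, 1.760000]
Iteration 4:
  c_4 = (1.652500 + 1.760000)/2 = 1.706250
  f(c_4) = f(1.706250) = -0.088711
  f(a) × f(c) ≥ 0, new interval: [1.706250, 1.760000]
Iteration 5:
  c_5 = (1.706250 + 1.760000)/2 = 1.733125
  f(c_5) = f(1.733125) = 0.003722
  f(a) × f(c) < 0, new interval: [1.706250, 1.733125]

After 5 iteration(s), the approximation is c_5 = 1.733125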